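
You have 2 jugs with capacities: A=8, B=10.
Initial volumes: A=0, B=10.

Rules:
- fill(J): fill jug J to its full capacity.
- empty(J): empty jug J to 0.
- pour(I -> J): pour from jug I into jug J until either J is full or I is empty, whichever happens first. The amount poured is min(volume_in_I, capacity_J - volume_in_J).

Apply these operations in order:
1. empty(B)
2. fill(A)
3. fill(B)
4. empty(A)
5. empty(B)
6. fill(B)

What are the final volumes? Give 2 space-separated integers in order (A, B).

Step 1: empty(B) -> (A=0 B=0)
Step 2: fill(A) -> (A=8 B=0)
Step 3: fill(B) -> (A=8 B=10)
Step 4: empty(A) -> (A=0 B=10)
Step 5: empty(B) -> (A=0 B=0)
Step 6: fill(B) -> (A=0 B=10)

Answer: 0 10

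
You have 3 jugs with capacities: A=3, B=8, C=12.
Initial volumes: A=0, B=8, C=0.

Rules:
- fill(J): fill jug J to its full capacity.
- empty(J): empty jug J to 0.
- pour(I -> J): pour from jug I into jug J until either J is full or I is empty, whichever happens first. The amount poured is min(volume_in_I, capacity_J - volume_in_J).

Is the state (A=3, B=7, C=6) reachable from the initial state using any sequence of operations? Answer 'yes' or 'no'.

Answer: yes

Derivation:
BFS from (A=0, B=8, C=0):
  1. pour(B -> C) -> (A=0 B=0 C=8)
  2. fill(B) -> (A=0 B=8 C=8)
  3. pour(B -> C) -> (A=0 B=4 C=12)
  4. pour(C -> A) -> (A=3 B=4 C=9)
  5. pour(A -> B) -> (A=0 B=7 C=9)
  6. pour(C -> A) -> (A=3 B=7 C=6)
Target reached → yes.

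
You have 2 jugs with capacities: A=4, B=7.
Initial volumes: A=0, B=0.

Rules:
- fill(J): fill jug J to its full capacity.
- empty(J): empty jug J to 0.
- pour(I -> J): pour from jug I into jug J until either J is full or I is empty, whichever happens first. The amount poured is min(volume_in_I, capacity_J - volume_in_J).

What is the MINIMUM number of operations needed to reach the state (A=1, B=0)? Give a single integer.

BFS from (A=0, B=0). One shortest path:
  1. fill(A) -> (A=4 B=0)
  2. pour(A -> B) -> (A=0 B=4)
  3. fill(A) -> (A=4 B=4)
  4. pour(A -> B) -> (A=1 B=7)
  5. empty(B) -> (A=1 B=0)
Reached target in 5 moves.

Answer: 5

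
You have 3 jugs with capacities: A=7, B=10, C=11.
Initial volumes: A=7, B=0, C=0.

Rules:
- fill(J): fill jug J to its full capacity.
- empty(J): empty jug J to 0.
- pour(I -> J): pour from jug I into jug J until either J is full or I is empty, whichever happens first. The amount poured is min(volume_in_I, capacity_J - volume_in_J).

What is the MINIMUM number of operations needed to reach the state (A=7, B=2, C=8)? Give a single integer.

Answer: 7

Derivation:
BFS from (A=7, B=0, C=0). One shortest path:
  1. fill(B) -> (A=7 B=10 C=0)
  2. pour(B -> C) -> (A=7 B=0 C=10)
  3. pour(A -> B) -> (A=0 B=7 C=10)
  4. pour(C -> A) -> (A=7 B=7 C=3)
  5. pour(A -> B) -> (A=4 B=10 C=3)
  6. pour(B -> C) -> (A=4 B=2 C=11)
  7. pour(C -> A) -> (A=7 B=2 C=8)
Reached target in 7 moves.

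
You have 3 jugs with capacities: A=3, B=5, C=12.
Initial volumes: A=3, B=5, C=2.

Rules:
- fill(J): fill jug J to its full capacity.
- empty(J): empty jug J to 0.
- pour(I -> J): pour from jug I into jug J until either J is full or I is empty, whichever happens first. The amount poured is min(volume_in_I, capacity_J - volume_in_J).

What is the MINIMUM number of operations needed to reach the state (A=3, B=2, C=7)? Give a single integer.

Answer: 4

Derivation:
BFS from (A=3, B=5, C=2). One shortest path:
  1. empty(A) -> (A=0 B=5 C=2)
  2. pour(B -> C) -> (A=0 B=0 C=7)
  3. fill(B) -> (A=0 B=5 C=7)
  4. pour(B -> A) -> (A=3 B=2 C=7)
Reached target in 4 moves.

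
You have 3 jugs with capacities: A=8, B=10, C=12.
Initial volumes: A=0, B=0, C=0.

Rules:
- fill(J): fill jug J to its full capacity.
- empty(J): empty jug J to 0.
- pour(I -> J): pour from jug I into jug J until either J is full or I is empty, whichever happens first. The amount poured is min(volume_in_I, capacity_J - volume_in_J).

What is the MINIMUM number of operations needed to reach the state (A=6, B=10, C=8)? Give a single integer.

BFS from (A=0, B=0, C=0). One shortest path:
  1. fill(A) -> (A=8 B=0 C=0)
  2. pour(A -> B) -> (A=0 B=8 C=0)
  3. fill(A) -> (A=8 B=8 C=0)
  4. pour(A -> C) -> (A=0 B=8 C=8)
  5. fill(A) -> (A=8 B=8 C=8)
  6. pour(A -> B) -> (A=6 B=10 C=8)
Reached target in 6 moves.

Answer: 6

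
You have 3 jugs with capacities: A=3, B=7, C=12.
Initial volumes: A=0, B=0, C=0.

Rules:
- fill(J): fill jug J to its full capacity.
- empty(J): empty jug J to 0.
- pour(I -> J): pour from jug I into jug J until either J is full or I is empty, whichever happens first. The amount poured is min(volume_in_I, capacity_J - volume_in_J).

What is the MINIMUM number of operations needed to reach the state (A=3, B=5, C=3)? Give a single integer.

Answer: 7

Derivation:
BFS from (A=0, B=0, C=0). One shortest path:
  1. fill(A) -> (A=3 B=0 C=0)
  2. fill(C) -> (A=3 B=0 C=12)
  3. pour(C -> B) -> (A=3 B=7 C=5)
  4. empty(B) -> (A=3 B=0 C=5)
  5. pour(C -> B) -> (A=3 B=5 C=0)
  6. pour(A -> C) -> (A=0 B=5 C=3)
  7. fill(A) -> (A=3 B=5 C=3)
Reached target in 7 moves.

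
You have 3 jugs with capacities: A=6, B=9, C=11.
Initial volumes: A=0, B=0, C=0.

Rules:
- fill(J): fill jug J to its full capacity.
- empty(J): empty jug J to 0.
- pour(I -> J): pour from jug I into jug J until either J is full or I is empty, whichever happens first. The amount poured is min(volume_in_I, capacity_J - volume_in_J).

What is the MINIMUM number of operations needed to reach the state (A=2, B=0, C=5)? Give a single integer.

Answer: 8

Derivation:
BFS from (A=0, B=0, C=0). One shortest path:
  1. fill(C) -> (A=0 B=0 C=11)
  2. pour(C -> A) -> (A=6 B=0 C=5)
  3. empty(A) -> (A=0 B=0 C=5)
  4. pour(C -> B) -> (A=0 B=5 C=0)
  5. fill(C) -> (A=0 B=5 C=11)
  6. pour(C -> A) -> (A=6 B=5 C=5)
  7. pour(A -> B) -> (A=2 B=9 C=5)
  8. empty(B) -> (A=2 B=0 C=5)
Reached target in 8 moves.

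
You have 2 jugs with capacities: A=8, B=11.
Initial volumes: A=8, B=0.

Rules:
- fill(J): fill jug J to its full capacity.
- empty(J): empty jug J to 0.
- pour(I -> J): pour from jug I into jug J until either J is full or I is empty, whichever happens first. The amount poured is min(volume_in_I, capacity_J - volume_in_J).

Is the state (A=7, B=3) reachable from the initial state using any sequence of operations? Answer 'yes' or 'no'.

Answer: no

Derivation:
BFS explored all 38 reachable states.
Reachable set includes: (0,0), (0,1), (0,2), (0,3), (0,4), (0,5), (0,6), (0,7), (0,8), (0,9), (0,10), (0,11) ...
Target (A=7, B=3) not in reachable set → no.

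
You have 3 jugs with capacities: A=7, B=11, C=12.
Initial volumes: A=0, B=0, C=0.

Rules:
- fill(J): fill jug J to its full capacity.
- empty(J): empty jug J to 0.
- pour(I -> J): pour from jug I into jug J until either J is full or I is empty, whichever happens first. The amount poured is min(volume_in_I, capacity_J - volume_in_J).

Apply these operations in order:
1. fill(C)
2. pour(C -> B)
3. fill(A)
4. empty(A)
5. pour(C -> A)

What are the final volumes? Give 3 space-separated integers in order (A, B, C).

Answer: 1 11 0

Derivation:
Step 1: fill(C) -> (A=0 B=0 C=12)
Step 2: pour(C -> B) -> (A=0 B=11 C=1)
Step 3: fill(A) -> (A=7 B=11 C=1)
Step 4: empty(A) -> (A=0 B=11 C=1)
Step 5: pour(C -> A) -> (A=1 B=11 C=0)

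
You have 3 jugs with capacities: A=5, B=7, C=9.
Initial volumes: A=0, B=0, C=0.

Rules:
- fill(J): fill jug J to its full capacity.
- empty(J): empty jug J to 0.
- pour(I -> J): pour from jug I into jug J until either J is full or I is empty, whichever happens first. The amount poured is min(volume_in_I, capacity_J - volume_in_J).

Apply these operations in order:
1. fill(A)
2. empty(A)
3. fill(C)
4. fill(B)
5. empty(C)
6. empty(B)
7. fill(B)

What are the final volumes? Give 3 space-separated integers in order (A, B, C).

Step 1: fill(A) -> (A=5 B=0 C=0)
Step 2: empty(A) -> (A=0 B=0 C=0)
Step 3: fill(C) -> (A=0 B=0 C=9)
Step 4: fill(B) -> (A=0 B=7 C=9)
Step 5: empty(C) -> (A=0 B=7 C=0)
Step 6: empty(B) -> (A=0 B=0 C=0)
Step 7: fill(B) -> (A=0 B=7 C=0)

Answer: 0 7 0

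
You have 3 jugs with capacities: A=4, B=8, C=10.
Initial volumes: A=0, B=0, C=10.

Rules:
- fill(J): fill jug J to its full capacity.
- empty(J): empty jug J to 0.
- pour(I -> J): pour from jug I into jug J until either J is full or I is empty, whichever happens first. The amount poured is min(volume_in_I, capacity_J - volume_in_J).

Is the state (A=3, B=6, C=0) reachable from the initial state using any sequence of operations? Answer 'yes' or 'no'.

Answer: no

Derivation:
BFS explored all 78 reachable states.
Reachable set includes: (0,0,0), (0,0,2), (0,0,4), (0,0,6), (0,0,8), (0,0,10), (0,2,0), (0,2,2), (0,2,4), (0,2,6), (0,2,8), (0,2,10) ...
Target (A=3, B=6, C=0) not in reachable set → no.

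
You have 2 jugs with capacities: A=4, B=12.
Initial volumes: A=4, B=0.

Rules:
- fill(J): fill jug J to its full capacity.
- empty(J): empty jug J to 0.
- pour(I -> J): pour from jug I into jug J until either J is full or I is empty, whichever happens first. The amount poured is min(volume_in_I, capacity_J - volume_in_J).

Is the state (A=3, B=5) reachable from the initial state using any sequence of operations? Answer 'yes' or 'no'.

BFS explored all 8 reachable states.
Reachable set includes: (0,0), (0,4), (0,8), (0,12), (4,0), (4,4), (4,8), (4,12)
Target (A=3, B=5) not in reachable set → no.

Answer: no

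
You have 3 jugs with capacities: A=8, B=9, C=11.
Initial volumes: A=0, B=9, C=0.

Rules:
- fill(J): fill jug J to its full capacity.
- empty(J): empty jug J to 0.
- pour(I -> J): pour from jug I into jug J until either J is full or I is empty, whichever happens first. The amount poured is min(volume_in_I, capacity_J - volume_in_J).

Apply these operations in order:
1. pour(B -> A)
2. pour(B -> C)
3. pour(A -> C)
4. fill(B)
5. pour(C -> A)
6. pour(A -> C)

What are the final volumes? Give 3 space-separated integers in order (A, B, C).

Answer: 0 9 9

Derivation:
Step 1: pour(B -> A) -> (A=8 B=1 C=0)
Step 2: pour(B -> C) -> (A=8 B=0 C=1)
Step 3: pour(A -> C) -> (A=0 B=0 C=9)
Step 4: fill(B) -> (A=0 B=9 C=9)
Step 5: pour(C -> A) -> (A=8 B=9 C=1)
Step 6: pour(A -> C) -> (A=0 B=9 C=9)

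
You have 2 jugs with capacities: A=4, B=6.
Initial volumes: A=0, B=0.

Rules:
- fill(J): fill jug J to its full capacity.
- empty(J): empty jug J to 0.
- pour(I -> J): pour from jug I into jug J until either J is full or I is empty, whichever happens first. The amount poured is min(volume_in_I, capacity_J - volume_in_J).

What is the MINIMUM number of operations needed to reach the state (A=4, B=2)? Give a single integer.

Answer: 2

Derivation:
BFS from (A=0, B=0). One shortest path:
  1. fill(B) -> (A=0 B=6)
  2. pour(B -> A) -> (A=4 B=2)
Reached target in 2 moves.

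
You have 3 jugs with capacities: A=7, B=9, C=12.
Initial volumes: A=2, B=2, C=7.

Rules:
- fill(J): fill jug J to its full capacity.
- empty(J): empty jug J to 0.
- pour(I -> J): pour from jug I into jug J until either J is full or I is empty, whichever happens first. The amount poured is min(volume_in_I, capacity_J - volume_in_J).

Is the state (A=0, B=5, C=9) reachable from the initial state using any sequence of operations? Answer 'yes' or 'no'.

Answer: yes

Derivation:
BFS from (A=2, B=2, C=7):
  1. fill(A) -> (A=7 B=2 C=7)
  2. empty(B) -> (A=7 B=0 C=7)
  3. pour(C -> B) -> (A=7 B=7 C=0)
  4. pour(A -> B) -> (A=5 B=9 C=0)
  5. pour(B -> C) -> (A=5 B=0 C=9)
  6. pour(A -> B) -> (A=0 B=5 C=9)
Target reached → yes.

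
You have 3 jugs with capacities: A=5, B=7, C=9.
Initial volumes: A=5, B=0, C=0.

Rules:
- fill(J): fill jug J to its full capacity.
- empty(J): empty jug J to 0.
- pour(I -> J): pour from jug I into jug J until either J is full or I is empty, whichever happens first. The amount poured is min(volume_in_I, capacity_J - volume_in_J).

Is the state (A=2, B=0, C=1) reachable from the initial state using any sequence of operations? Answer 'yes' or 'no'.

BFS from (A=5, B=0, C=0):
  1. fill(B) -> (A=5 B=7 C=0)
  2. pour(A -> C) -> (A=0 B=7 C=5)
  3. pour(B -> A) -> (A=5 B=2 C=5)
  4. pour(A -> C) -> (A=1 B=2 C=9)
  5. empty(C) -> (A=1 B=2 C=0)
  6. pour(A -> C) -> (A=0 B=2 C=1)
  7. pour(B -> A) -> (A=2 B=0 C=1)
Target reached → yes.

Answer: yes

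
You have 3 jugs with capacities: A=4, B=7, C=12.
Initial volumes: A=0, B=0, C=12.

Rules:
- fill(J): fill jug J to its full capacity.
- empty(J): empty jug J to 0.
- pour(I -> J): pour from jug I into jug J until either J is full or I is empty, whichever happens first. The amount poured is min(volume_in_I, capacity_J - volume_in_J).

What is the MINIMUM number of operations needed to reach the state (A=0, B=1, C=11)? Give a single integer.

Answer: 6

Derivation:
BFS from (A=0, B=0, C=12). One shortest path:
  1. pour(C -> A) -> (A=4 B=0 C=8)
  2. pour(A -> B) -> (A=0 B=4 C=8)
  3. pour(C -> A) -> (A=4 B=4 C=4)
  4. pour(A -> B) -> (A=1 B=7 C=4)
  5. pour(B -> C) -> (A=1 B=0 C=11)
  6. pour(A -> B) -> (A=0 B=1 C=11)
Reached target in 6 moves.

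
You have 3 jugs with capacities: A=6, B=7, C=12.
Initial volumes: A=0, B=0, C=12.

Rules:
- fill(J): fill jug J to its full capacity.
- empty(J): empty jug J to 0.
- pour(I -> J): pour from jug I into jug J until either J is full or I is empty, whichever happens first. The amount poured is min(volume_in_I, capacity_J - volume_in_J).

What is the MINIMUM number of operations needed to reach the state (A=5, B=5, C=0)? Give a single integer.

BFS from (A=0, B=0, C=12). One shortest path:
  1. pour(C -> B) -> (A=0 B=7 C=5)
  2. empty(B) -> (A=0 B=0 C=5)
  3. pour(C -> A) -> (A=5 B=0 C=0)
  4. fill(C) -> (A=5 B=0 C=12)
  5. pour(C -> B) -> (A=5 B=7 C=5)
  6. empty(B) -> (A=5 B=0 C=5)
  7. pour(C -> B) -> (A=5 B=5 C=0)
Reached target in 7 moves.

Answer: 7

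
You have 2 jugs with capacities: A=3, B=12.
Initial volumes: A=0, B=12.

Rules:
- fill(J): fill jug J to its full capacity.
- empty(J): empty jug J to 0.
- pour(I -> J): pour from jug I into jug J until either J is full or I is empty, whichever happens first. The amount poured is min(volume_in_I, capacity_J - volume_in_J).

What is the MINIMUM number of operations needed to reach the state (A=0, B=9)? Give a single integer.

Answer: 2

Derivation:
BFS from (A=0, B=12). One shortest path:
  1. pour(B -> A) -> (A=3 B=9)
  2. empty(A) -> (A=0 B=9)
Reached target in 2 moves.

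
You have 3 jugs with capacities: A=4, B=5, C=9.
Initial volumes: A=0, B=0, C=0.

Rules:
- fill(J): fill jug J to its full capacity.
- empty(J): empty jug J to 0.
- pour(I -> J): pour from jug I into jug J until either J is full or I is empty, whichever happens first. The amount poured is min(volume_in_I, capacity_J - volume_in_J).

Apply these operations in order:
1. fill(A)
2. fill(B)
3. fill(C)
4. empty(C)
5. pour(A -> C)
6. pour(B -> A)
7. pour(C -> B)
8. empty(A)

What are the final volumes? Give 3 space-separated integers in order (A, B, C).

Answer: 0 5 0

Derivation:
Step 1: fill(A) -> (A=4 B=0 C=0)
Step 2: fill(B) -> (A=4 B=5 C=0)
Step 3: fill(C) -> (A=4 B=5 C=9)
Step 4: empty(C) -> (A=4 B=5 C=0)
Step 5: pour(A -> C) -> (A=0 B=5 C=4)
Step 6: pour(B -> A) -> (A=4 B=1 C=4)
Step 7: pour(C -> B) -> (A=4 B=5 C=0)
Step 8: empty(A) -> (A=0 B=5 C=0)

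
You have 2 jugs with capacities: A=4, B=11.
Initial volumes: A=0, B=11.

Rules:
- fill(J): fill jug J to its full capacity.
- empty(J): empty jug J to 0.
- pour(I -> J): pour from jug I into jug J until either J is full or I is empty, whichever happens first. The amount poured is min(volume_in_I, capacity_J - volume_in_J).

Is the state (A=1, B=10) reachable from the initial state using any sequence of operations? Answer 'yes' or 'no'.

BFS explored all 30 reachable states.
Reachable set includes: (0,0), (0,1), (0,2), (0,3), (0,4), (0,5), (0,6), (0,7), (0,8), (0,9), (0,10), (0,11) ...
Target (A=1, B=10) not in reachable set → no.

Answer: no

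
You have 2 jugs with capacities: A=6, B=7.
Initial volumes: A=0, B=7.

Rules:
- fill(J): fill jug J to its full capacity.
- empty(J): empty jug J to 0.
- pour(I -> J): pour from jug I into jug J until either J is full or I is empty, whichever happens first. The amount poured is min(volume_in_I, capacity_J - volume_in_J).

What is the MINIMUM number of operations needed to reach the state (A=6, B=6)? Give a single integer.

Answer: 4

Derivation:
BFS from (A=0, B=7). One shortest path:
  1. fill(A) -> (A=6 B=7)
  2. empty(B) -> (A=6 B=0)
  3. pour(A -> B) -> (A=0 B=6)
  4. fill(A) -> (A=6 B=6)
Reached target in 4 moves.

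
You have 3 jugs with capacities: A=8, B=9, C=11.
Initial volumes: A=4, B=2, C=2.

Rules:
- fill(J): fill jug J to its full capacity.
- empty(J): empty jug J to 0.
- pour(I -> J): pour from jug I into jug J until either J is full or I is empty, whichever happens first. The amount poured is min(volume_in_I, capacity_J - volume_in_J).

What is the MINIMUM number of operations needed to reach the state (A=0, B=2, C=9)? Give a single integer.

BFS from (A=4, B=2, C=2). One shortest path:
  1. pour(C -> A) -> (A=6 B=2 C=0)
  2. fill(C) -> (A=6 B=2 C=11)
  3. pour(C -> A) -> (A=8 B=2 C=9)
  4. empty(A) -> (A=0 B=2 C=9)
Reached target in 4 moves.

Answer: 4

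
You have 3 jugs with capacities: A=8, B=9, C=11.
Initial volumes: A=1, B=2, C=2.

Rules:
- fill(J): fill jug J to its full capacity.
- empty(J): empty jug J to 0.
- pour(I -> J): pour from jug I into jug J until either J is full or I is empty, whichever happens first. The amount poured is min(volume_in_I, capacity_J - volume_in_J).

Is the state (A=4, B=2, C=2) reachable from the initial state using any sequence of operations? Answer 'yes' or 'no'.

BFS explored all 521 reachable states.
Reachable set includes: (0,0,0), (0,0,1), (0,0,2), (0,0,3), (0,0,4), (0,0,5), (0,0,6), (0,0,7), (0,0,8), (0,0,9), (0,0,10), (0,0,11) ...
Target (A=4, B=2, C=2) not in reachable set → no.

Answer: no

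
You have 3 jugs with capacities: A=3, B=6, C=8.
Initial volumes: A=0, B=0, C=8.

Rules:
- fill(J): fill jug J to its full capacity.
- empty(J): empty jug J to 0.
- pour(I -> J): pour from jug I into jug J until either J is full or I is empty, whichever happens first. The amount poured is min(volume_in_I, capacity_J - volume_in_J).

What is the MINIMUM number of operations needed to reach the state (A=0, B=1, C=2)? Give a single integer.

Answer: 8

Derivation:
BFS from (A=0, B=0, C=8). One shortest path:
  1. fill(A) -> (A=3 B=0 C=8)
  2. fill(B) -> (A=3 B=6 C=8)
  3. empty(C) -> (A=3 B=6 C=0)
  4. pour(B -> C) -> (A=3 B=0 C=6)
  5. pour(A -> C) -> (A=1 B=0 C=8)
  6. pour(C -> B) -> (A=1 B=6 C=2)
  7. empty(B) -> (A=1 B=0 C=2)
  8. pour(A -> B) -> (A=0 B=1 C=2)
Reached target in 8 moves.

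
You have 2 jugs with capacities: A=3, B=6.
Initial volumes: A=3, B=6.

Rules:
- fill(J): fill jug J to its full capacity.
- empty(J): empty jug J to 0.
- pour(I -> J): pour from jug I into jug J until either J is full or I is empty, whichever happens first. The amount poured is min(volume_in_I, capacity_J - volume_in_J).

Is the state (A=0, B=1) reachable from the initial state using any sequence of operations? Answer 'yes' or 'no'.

Answer: no

Derivation:
BFS explored all 6 reachable states.
Reachable set includes: (0,0), (0,3), (0,6), (3,0), (3,3), (3,6)
Target (A=0, B=1) not in reachable set → no.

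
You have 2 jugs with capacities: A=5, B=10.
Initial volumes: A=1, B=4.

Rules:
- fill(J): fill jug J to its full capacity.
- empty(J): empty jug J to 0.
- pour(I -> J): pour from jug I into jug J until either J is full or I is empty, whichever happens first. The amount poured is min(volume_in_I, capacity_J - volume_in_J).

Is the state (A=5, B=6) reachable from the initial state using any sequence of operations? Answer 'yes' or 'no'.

Answer: yes

Derivation:
BFS from (A=1, B=4):
  1. fill(B) -> (A=1 B=10)
  2. pour(B -> A) -> (A=5 B=6)
Target reached → yes.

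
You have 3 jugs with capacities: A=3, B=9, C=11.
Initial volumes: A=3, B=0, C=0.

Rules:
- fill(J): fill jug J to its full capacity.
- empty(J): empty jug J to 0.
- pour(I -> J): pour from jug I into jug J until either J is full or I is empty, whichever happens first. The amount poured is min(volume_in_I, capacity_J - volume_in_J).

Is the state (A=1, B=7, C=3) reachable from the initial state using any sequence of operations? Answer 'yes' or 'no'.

BFS explored all 320 reachable states.
Reachable set includes: (0,0,0), (0,0,1), (0,0,2), (0,0,3), (0,0,4), (0,0,5), (0,0,6), (0,0,7), (0,0,8), (0,0,9), (0,0,10), (0,0,11) ...
Target (A=1, B=7, C=3) not in reachable set → no.

Answer: no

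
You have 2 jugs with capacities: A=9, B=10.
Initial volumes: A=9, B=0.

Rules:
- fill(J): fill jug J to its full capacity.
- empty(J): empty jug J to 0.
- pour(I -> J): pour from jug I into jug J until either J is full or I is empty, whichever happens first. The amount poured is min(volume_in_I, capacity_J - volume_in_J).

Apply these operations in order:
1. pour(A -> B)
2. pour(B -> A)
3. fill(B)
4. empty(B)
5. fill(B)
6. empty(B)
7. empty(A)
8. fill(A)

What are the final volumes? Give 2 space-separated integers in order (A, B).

Answer: 9 0

Derivation:
Step 1: pour(A -> B) -> (A=0 B=9)
Step 2: pour(B -> A) -> (A=9 B=0)
Step 3: fill(B) -> (A=9 B=10)
Step 4: empty(B) -> (A=9 B=0)
Step 5: fill(B) -> (A=9 B=10)
Step 6: empty(B) -> (A=9 B=0)
Step 7: empty(A) -> (A=0 B=0)
Step 8: fill(A) -> (A=9 B=0)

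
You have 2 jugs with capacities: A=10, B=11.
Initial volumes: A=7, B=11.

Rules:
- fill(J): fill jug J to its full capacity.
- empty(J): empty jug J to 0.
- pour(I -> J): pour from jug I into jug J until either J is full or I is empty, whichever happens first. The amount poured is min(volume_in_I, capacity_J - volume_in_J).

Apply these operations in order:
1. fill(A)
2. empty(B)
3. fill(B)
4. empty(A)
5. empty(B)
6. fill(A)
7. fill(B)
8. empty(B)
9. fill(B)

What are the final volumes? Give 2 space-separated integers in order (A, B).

Answer: 10 11

Derivation:
Step 1: fill(A) -> (A=10 B=11)
Step 2: empty(B) -> (A=10 B=0)
Step 3: fill(B) -> (A=10 B=11)
Step 4: empty(A) -> (A=0 B=11)
Step 5: empty(B) -> (A=0 B=0)
Step 6: fill(A) -> (A=10 B=0)
Step 7: fill(B) -> (A=10 B=11)
Step 8: empty(B) -> (A=10 B=0)
Step 9: fill(B) -> (A=10 B=11)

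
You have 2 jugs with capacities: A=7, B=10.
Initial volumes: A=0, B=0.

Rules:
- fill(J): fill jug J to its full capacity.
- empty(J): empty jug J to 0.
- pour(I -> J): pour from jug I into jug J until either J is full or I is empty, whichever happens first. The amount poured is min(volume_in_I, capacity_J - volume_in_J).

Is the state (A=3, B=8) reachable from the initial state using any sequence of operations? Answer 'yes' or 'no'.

Answer: no

Derivation:
BFS explored all 34 reachable states.
Reachable set includes: (0,0), (0,1), (0,2), (0,3), (0,4), (0,5), (0,6), (0,7), (0,8), (0,9), (0,10), (1,0) ...
Target (A=3, B=8) not in reachable set → no.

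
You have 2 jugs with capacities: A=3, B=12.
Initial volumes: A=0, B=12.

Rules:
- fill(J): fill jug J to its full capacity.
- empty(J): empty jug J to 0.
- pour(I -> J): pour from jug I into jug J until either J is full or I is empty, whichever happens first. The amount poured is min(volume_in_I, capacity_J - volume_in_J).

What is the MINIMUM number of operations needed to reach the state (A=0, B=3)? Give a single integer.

BFS from (A=0, B=12). One shortest path:
  1. fill(A) -> (A=3 B=12)
  2. empty(B) -> (A=3 B=0)
  3. pour(A -> B) -> (A=0 B=3)
Reached target in 3 moves.

Answer: 3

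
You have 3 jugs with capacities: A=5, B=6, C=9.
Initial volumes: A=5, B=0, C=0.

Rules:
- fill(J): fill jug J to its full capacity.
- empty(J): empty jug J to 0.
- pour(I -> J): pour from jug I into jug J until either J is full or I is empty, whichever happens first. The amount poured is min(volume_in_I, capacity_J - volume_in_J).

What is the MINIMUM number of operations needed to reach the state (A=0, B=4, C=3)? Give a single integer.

Answer: 8

Derivation:
BFS from (A=5, B=0, C=0). One shortest path:
  1. fill(C) -> (A=5 B=0 C=9)
  2. pour(A -> B) -> (A=0 B=5 C=9)
  3. fill(A) -> (A=5 B=5 C=9)
  4. pour(A -> B) -> (A=4 B=6 C=9)
  5. empty(B) -> (A=4 B=0 C=9)
  6. pour(C -> B) -> (A=4 B=6 C=3)
  7. empty(B) -> (A=4 B=0 C=3)
  8. pour(A -> B) -> (A=0 B=4 C=3)
Reached target in 8 moves.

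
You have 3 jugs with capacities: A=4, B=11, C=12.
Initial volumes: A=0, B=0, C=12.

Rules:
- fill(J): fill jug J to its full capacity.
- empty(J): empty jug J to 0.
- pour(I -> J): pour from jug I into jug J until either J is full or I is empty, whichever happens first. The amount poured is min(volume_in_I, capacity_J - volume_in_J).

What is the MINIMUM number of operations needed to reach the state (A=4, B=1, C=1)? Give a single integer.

BFS from (A=0, B=0, C=12). One shortest path:
  1. pour(C -> B) -> (A=0 B=11 C=1)
  2. empty(B) -> (A=0 B=0 C=1)
  3. pour(C -> A) -> (A=1 B=0 C=0)
  4. fill(C) -> (A=1 B=0 C=12)
  5. pour(C -> B) -> (A=1 B=11 C=1)
  6. empty(B) -> (A=1 B=0 C=1)
  7. pour(A -> B) -> (A=0 B=1 C=1)
  8. fill(A) -> (A=4 B=1 C=1)
Reached target in 8 moves.

Answer: 8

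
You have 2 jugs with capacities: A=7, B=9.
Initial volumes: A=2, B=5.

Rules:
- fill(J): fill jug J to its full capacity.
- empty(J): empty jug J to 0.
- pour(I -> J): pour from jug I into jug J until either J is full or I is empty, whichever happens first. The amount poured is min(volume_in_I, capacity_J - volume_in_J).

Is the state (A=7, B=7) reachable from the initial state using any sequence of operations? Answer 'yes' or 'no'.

Answer: yes

Derivation:
BFS from (A=2, B=5):
  1. pour(A -> B) -> (A=0 B=7)
  2. fill(A) -> (A=7 B=7)
Target reached → yes.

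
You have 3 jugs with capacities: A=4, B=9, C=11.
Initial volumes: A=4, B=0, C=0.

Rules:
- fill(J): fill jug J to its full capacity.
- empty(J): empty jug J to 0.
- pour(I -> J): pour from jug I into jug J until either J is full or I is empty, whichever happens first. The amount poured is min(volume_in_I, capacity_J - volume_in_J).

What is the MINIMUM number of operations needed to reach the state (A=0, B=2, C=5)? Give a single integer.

BFS from (A=4, B=0, C=0). One shortest path:
  1. empty(A) -> (A=0 B=0 C=0)
  2. fill(C) -> (A=0 B=0 C=11)
  3. pour(C -> B) -> (A=0 B=9 C=2)
  4. pour(B -> A) -> (A=4 B=5 C=2)
  5. empty(A) -> (A=0 B=5 C=2)
  6. pour(C -> A) -> (A=2 B=5 C=0)
  7. pour(B -> C) -> (A=2 B=0 C=5)
  8. pour(A -> B) -> (A=0 B=2 C=5)
Reached target in 8 moves.

Answer: 8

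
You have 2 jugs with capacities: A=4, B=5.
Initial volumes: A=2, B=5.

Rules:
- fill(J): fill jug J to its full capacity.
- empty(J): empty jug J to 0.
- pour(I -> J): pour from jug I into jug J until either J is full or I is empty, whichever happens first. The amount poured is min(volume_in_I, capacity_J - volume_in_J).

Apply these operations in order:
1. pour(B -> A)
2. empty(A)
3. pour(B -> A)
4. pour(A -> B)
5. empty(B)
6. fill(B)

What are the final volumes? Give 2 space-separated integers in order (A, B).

Step 1: pour(B -> A) -> (A=4 B=3)
Step 2: empty(A) -> (A=0 B=3)
Step 3: pour(B -> A) -> (A=3 B=0)
Step 4: pour(A -> B) -> (A=0 B=3)
Step 5: empty(B) -> (A=0 B=0)
Step 6: fill(B) -> (A=0 B=5)

Answer: 0 5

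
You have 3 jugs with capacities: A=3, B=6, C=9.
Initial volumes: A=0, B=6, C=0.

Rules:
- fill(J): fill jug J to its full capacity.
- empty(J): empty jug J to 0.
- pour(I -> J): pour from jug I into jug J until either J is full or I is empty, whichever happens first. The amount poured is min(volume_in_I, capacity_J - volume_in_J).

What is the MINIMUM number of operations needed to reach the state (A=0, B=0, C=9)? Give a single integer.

BFS from (A=0, B=6, C=0). One shortest path:
  1. empty(B) -> (A=0 B=0 C=0)
  2. fill(C) -> (A=0 B=0 C=9)
Reached target in 2 moves.

Answer: 2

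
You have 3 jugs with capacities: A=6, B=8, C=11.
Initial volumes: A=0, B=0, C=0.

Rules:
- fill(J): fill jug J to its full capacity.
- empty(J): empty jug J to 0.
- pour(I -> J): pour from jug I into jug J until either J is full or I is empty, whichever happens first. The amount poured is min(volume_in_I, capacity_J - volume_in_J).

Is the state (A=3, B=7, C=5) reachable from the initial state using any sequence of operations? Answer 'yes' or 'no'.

Answer: no

Derivation:
BFS explored all 406 reachable states.
Reachable set includes: (0,0,0), (0,0,1), (0,0,2), (0,0,3), (0,0,4), (0,0,5), (0,0,6), (0,0,7), (0,0,8), (0,0,9), (0,0,10), (0,0,11) ...
Target (A=3, B=7, C=5) not in reachable set → no.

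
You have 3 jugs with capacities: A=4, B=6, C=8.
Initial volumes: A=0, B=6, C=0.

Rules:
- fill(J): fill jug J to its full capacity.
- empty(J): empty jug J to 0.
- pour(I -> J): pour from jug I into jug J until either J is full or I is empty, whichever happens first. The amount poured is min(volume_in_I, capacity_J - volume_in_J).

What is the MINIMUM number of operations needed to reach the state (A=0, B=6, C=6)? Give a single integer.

Answer: 2

Derivation:
BFS from (A=0, B=6, C=0). One shortest path:
  1. pour(B -> C) -> (A=0 B=0 C=6)
  2. fill(B) -> (A=0 B=6 C=6)
Reached target in 2 moves.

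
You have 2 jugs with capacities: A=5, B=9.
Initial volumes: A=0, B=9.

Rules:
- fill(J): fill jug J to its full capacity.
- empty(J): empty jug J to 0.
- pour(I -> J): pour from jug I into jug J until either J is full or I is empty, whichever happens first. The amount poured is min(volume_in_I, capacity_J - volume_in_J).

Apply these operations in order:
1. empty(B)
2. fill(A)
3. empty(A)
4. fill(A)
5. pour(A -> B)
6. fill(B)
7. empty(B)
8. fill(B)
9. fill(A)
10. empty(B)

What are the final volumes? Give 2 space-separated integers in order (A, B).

Step 1: empty(B) -> (A=0 B=0)
Step 2: fill(A) -> (A=5 B=0)
Step 3: empty(A) -> (A=0 B=0)
Step 4: fill(A) -> (A=5 B=0)
Step 5: pour(A -> B) -> (A=0 B=5)
Step 6: fill(B) -> (A=0 B=9)
Step 7: empty(B) -> (A=0 B=0)
Step 8: fill(B) -> (A=0 B=9)
Step 9: fill(A) -> (A=5 B=9)
Step 10: empty(B) -> (A=5 B=0)

Answer: 5 0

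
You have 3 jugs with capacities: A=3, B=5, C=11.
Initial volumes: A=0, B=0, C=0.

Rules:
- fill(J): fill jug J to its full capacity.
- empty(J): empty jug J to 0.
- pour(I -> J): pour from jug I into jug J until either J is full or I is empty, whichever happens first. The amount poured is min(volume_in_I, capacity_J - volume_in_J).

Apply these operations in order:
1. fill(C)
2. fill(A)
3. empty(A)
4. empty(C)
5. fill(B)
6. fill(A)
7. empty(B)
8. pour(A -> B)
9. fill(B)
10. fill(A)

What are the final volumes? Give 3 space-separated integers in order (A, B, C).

Answer: 3 5 0

Derivation:
Step 1: fill(C) -> (A=0 B=0 C=11)
Step 2: fill(A) -> (A=3 B=0 C=11)
Step 3: empty(A) -> (A=0 B=0 C=11)
Step 4: empty(C) -> (A=0 B=0 C=0)
Step 5: fill(B) -> (A=0 B=5 C=0)
Step 6: fill(A) -> (A=3 B=5 C=0)
Step 7: empty(B) -> (A=3 B=0 C=0)
Step 8: pour(A -> B) -> (A=0 B=3 C=0)
Step 9: fill(B) -> (A=0 B=5 C=0)
Step 10: fill(A) -> (A=3 B=5 C=0)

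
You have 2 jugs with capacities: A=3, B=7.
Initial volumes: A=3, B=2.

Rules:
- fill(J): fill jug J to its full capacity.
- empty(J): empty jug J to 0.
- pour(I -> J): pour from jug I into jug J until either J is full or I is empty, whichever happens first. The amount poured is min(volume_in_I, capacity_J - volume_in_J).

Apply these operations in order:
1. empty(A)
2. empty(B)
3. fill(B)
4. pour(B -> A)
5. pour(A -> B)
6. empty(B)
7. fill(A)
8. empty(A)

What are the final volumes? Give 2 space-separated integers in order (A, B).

Answer: 0 0

Derivation:
Step 1: empty(A) -> (A=0 B=2)
Step 2: empty(B) -> (A=0 B=0)
Step 3: fill(B) -> (A=0 B=7)
Step 4: pour(B -> A) -> (A=3 B=4)
Step 5: pour(A -> B) -> (A=0 B=7)
Step 6: empty(B) -> (A=0 B=0)
Step 7: fill(A) -> (A=3 B=0)
Step 8: empty(A) -> (A=0 B=0)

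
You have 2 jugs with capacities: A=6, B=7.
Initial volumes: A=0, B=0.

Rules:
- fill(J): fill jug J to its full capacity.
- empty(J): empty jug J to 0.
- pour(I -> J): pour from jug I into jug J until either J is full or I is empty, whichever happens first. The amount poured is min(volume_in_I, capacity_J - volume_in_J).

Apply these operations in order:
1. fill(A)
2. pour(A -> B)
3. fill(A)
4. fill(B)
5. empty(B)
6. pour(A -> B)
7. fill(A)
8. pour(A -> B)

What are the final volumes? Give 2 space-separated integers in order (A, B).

Answer: 5 7

Derivation:
Step 1: fill(A) -> (A=6 B=0)
Step 2: pour(A -> B) -> (A=0 B=6)
Step 3: fill(A) -> (A=6 B=6)
Step 4: fill(B) -> (A=6 B=7)
Step 5: empty(B) -> (A=6 B=0)
Step 6: pour(A -> B) -> (A=0 B=6)
Step 7: fill(A) -> (A=6 B=6)
Step 8: pour(A -> B) -> (A=5 B=7)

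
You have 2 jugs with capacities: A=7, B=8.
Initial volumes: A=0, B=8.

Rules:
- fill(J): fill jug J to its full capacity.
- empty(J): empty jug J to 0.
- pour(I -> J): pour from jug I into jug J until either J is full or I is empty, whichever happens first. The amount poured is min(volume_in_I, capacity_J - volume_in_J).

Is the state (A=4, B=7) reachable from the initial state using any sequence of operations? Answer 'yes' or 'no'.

Answer: no

Derivation:
BFS explored all 30 reachable states.
Reachable set includes: (0,0), (0,1), (0,2), (0,3), (0,4), (0,5), (0,6), (0,7), (0,8), (1,0), (1,8), (2,0) ...
Target (A=4, B=7) not in reachable set → no.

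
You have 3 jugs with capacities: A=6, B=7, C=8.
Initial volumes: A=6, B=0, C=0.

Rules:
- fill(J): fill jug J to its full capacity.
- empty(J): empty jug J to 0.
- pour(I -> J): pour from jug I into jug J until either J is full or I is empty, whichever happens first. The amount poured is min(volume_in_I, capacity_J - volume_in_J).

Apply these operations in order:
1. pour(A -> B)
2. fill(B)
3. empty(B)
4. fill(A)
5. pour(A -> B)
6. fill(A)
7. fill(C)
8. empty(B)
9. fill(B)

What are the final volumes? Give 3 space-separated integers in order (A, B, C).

Step 1: pour(A -> B) -> (A=0 B=6 C=0)
Step 2: fill(B) -> (A=0 B=7 C=0)
Step 3: empty(B) -> (A=0 B=0 C=0)
Step 4: fill(A) -> (A=6 B=0 C=0)
Step 5: pour(A -> B) -> (A=0 B=6 C=0)
Step 6: fill(A) -> (A=6 B=6 C=0)
Step 7: fill(C) -> (A=6 B=6 C=8)
Step 8: empty(B) -> (A=6 B=0 C=8)
Step 9: fill(B) -> (A=6 B=7 C=8)

Answer: 6 7 8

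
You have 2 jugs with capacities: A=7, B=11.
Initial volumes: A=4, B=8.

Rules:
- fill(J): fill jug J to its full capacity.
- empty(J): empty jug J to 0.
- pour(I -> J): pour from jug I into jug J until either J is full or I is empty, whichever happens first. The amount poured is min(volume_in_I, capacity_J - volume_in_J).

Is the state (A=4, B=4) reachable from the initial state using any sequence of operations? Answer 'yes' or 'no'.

Answer: no

Derivation:
BFS explored all 37 reachable states.
Reachable set includes: (0,0), (0,1), (0,2), (0,3), (0,4), (0,5), (0,6), (0,7), (0,8), (0,9), (0,10), (0,11) ...
Target (A=4, B=4) not in reachable set → no.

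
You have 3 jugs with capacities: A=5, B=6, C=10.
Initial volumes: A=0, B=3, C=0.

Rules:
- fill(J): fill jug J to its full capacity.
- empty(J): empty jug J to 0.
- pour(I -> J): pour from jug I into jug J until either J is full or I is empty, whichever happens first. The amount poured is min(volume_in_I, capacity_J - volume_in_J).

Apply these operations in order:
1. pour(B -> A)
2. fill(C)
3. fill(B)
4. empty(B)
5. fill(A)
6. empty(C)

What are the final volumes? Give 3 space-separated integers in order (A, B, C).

Answer: 5 0 0

Derivation:
Step 1: pour(B -> A) -> (A=3 B=0 C=0)
Step 2: fill(C) -> (A=3 B=0 C=10)
Step 3: fill(B) -> (A=3 B=6 C=10)
Step 4: empty(B) -> (A=3 B=0 C=10)
Step 5: fill(A) -> (A=5 B=0 C=10)
Step 6: empty(C) -> (A=5 B=0 C=0)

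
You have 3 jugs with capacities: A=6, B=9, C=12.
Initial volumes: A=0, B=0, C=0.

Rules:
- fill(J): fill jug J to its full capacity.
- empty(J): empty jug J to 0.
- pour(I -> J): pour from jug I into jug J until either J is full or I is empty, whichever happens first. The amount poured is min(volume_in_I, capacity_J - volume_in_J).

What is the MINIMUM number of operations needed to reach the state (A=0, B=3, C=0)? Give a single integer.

BFS from (A=0, B=0, C=0). One shortest path:
  1. fill(B) -> (A=0 B=9 C=0)
  2. pour(B -> A) -> (A=6 B=3 C=0)
  3. empty(A) -> (A=0 B=3 C=0)
Reached target in 3 moves.

Answer: 3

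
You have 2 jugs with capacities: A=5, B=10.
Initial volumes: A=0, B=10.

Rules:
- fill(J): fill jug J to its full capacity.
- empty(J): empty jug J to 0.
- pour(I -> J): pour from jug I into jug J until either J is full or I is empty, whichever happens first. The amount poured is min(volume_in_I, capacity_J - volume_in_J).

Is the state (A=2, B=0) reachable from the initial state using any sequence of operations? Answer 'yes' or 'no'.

BFS explored all 6 reachable states.
Reachable set includes: (0,0), (0,5), (0,10), (5,0), (5,5), (5,10)
Target (A=2, B=0) not in reachable set → no.

Answer: no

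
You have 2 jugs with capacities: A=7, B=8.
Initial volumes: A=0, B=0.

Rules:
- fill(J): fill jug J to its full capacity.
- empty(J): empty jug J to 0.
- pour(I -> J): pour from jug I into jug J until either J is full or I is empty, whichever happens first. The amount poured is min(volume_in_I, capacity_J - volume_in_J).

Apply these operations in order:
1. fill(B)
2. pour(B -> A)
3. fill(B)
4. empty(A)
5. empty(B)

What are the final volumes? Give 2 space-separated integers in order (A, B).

Step 1: fill(B) -> (A=0 B=8)
Step 2: pour(B -> A) -> (A=7 B=1)
Step 3: fill(B) -> (A=7 B=8)
Step 4: empty(A) -> (A=0 B=8)
Step 5: empty(B) -> (A=0 B=0)

Answer: 0 0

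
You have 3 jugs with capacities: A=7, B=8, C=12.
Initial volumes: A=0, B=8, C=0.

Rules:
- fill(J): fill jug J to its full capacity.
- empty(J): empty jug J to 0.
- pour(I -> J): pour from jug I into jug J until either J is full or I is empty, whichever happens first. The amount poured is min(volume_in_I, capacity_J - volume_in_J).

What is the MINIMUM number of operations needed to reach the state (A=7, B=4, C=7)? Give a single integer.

Answer: 7

Derivation:
BFS from (A=0, B=8, C=0). One shortest path:
  1. fill(A) -> (A=7 B=8 C=0)
  2. pour(B -> C) -> (A=7 B=0 C=8)
  3. fill(B) -> (A=7 B=8 C=8)
  4. pour(B -> C) -> (A=7 B=4 C=12)
  5. empty(C) -> (A=7 B=4 C=0)
  6. pour(A -> C) -> (A=0 B=4 C=7)
  7. fill(A) -> (A=7 B=4 C=7)
Reached target in 7 moves.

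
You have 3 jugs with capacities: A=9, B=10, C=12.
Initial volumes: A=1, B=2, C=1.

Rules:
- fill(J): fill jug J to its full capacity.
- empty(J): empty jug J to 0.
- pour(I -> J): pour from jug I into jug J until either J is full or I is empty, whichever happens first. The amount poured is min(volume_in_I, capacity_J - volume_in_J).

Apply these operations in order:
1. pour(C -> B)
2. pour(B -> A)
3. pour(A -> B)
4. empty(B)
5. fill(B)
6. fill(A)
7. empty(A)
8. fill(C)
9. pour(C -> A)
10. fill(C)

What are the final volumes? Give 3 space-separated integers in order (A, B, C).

Answer: 9 10 12

Derivation:
Step 1: pour(C -> B) -> (A=1 B=3 C=0)
Step 2: pour(B -> A) -> (A=4 B=0 C=0)
Step 3: pour(A -> B) -> (A=0 B=4 C=0)
Step 4: empty(B) -> (A=0 B=0 C=0)
Step 5: fill(B) -> (A=0 B=10 C=0)
Step 6: fill(A) -> (A=9 B=10 C=0)
Step 7: empty(A) -> (A=0 B=10 C=0)
Step 8: fill(C) -> (A=0 B=10 C=12)
Step 9: pour(C -> A) -> (A=9 B=10 C=3)
Step 10: fill(C) -> (A=9 B=10 C=12)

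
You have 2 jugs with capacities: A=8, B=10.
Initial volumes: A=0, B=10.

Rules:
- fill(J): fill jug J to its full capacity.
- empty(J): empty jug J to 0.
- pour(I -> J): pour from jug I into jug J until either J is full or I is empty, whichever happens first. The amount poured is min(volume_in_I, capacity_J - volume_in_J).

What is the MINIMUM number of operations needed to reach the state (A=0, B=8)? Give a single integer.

BFS from (A=0, B=10). One shortest path:
  1. fill(A) -> (A=8 B=10)
  2. empty(B) -> (A=8 B=0)
  3. pour(A -> B) -> (A=0 B=8)
Reached target in 3 moves.

Answer: 3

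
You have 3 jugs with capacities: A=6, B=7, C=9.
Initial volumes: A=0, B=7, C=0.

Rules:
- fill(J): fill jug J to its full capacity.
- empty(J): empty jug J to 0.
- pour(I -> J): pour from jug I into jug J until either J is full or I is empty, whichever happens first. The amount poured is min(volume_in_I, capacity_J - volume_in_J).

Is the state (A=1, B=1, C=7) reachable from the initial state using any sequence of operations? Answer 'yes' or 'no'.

BFS explored all 320 reachable states.
Reachable set includes: (0,0,0), (0,0,1), (0,0,2), (0,0,3), (0,0,4), (0,0,5), (0,0,6), (0,0,7), (0,0,8), (0,0,9), (0,1,0), (0,1,1) ...
Target (A=1, B=1, C=7) not in reachable set → no.

Answer: no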